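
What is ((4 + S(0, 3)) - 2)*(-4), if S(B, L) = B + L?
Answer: -20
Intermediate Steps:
((4 + S(0, 3)) - 2)*(-4) = ((4 + (0 + 3)) - 2)*(-4) = ((4 + 3) - 2)*(-4) = (7 - 2)*(-4) = 5*(-4) = -20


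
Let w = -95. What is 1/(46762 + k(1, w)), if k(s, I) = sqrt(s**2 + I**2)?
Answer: 23381/1093337809 - sqrt(9026)/2186675618 ≈ 2.1342e-5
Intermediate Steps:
k(s, I) = sqrt(I**2 + s**2)
1/(46762 + k(1, w)) = 1/(46762 + sqrt((-95)**2 + 1**2)) = 1/(46762 + sqrt(9025 + 1)) = 1/(46762 + sqrt(9026))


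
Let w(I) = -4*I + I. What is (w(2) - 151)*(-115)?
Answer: 18055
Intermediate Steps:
w(I) = -3*I
(w(2) - 151)*(-115) = (-3*2 - 151)*(-115) = (-6 - 151)*(-115) = -157*(-115) = 18055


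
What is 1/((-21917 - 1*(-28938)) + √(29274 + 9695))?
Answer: 1003/7036496 - √38969/49255472 ≈ 0.00013853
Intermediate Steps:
1/((-21917 - 1*(-28938)) + √(29274 + 9695)) = 1/((-21917 + 28938) + √38969) = 1/(7021 + √38969)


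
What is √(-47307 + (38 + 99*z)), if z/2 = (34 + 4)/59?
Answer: I*√164099473/59 ≈ 217.12*I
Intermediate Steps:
z = 76/59 (z = 2*((34 + 4)/59) = 2*(38*(1/59)) = 2*(38/59) = 76/59 ≈ 1.2881)
√(-47307 + (38 + 99*z)) = √(-47307 + (38 + 99*(76/59))) = √(-47307 + (38 + 7524/59)) = √(-47307 + 9766/59) = √(-2781347/59) = I*√164099473/59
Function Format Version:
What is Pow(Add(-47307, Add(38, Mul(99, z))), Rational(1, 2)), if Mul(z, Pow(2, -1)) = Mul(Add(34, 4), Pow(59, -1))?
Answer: Mul(Rational(1, 59), I, Pow(164099473, Rational(1, 2))) ≈ Mul(217.12, I)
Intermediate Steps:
z = Rational(76, 59) (z = Mul(2, Mul(Add(34, 4), Pow(59, -1))) = Mul(2, Mul(38, Rational(1, 59))) = Mul(2, Rational(38, 59)) = Rational(76, 59) ≈ 1.2881)
Pow(Add(-47307, Add(38, Mul(99, z))), Rational(1, 2)) = Pow(Add(-47307, Add(38, Mul(99, Rational(76, 59)))), Rational(1, 2)) = Pow(Add(-47307, Add(38, Rational(7524, 59))), Rational(1, 2)) = Pow(Add(-47307, Rational(9766, 59)), Rational(1, 2)) = Pow(Rational(-2781347, 59), Rational(1, 2)) = Mul(Rational(1, 59), I, Pow(164099473, Rational(1, 2)))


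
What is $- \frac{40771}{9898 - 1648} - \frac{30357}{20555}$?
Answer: $- \frac{217698631}{33915750} \approx -6.4188$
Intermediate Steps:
$- \frac{40771}{9898 - 1648} - \frac{30357}{20555} = - \frac{40771}{8250} - \frac{30357}{20555} = - \frac{217698631}{33915750}$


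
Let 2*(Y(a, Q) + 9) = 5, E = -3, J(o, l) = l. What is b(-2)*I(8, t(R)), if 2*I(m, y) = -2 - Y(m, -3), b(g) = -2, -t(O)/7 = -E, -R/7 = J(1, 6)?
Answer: -9/2 ≈ -4.5000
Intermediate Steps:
R = -42 (R = -7*6 = -42)
Y(a, Q) = -13/2 (Y(a, Q) = -9 + (½)*5 = -9 + 5/2 = -13/2)
t(O) = -21 (t(O) = -(-7)*(-3) = -7*3 = -21)
I(m, y) = 9/4 (I(m, y) = (-2 - 1*(-13/2))/2 = (-2 + 13/2)/2 = (½)*(9/2) = 9/4)
b(-2)*I(8, t(R)) = -2*9/4 = -9/2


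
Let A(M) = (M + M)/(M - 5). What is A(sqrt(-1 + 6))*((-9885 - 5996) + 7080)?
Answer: 8801/2 + 8801*sqrt(5)/2 ≈ 14240.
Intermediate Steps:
A(M) = 2*M/(-5 + M) (A(M) = (2*M)/(-5 + M) = 2*M/(-5 + M))
A(sqrt(-1 + 6))*((-9885 - 5996) + 7080) = (2*sqrt(-1 + 6)/(-5 + sqrt(-1 + 6)))*((-9885 - 5996) + 7080) = (2*sqrt(5)/(-5 + sqrt(5)))*(-15881 + 7080) = (2*sqrt(5)/(-5 + sqrt(5)))*(-8801) = -17602*sqrt(5)/(-5 + sqrt(5))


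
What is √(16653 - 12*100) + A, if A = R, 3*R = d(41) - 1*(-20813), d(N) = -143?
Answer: 6890 + 3*√1717 ≈ 7014.3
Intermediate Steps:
R = 6890 (R = (-143 - 1*(-20813))/3 = (-143 + 20813)/3 = (⅓)*20670 = 6890)
A = 6890
√(16653 - 12*100) + A = √(16653 - 12*100) + 6890 = √(16653 - 1200) + 6890 = √15453 + 6890 = 3*√1717 + 6890 = 6890 + 3*√1717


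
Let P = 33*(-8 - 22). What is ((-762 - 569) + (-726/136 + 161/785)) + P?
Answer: -124168987/53380 ≈ -2326.1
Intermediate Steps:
P = -990 (P = 33*(-30) = -990)
((-762 - 569) + (-726/136 + 161/785)) + P = ((-762 - 569) + (-726/136 + 161/785)) - 990 = (-1331 + (-726*1/136 + 161*(1/785))) - 990 = (-1331 + (-363/68 + 161/785)) - 990 = (-1331 - 274007/53380) - 990 = -71322787/53380 - 990 = -124168987/53380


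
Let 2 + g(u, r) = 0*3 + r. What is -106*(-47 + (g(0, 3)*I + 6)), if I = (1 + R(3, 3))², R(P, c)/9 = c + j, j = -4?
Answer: -2438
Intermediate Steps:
R(P, c) = -36 + 9*c (R(P, c) = 9*(c - 4) = 9*(-4 + c) = -36 + 9*c)
g(u, r) = -2 + r (g(u, r) = -2 + (0*3 + r) = -2 + (0 + r) = -2 + r)
I = 64 (I = (1 + (-36 + 9*3))² = (1 + (-36 + 27))² = (1 - 9)² = (-8)² = 64)
-106*(-47 + (g(0, 3)*I + 6)) = -106*(-47 + ((-2 + 3)*64 + 6)) = -106*(-47 + (1*64 + 6)) = -106*(-47 + (64 + 6)) = -106*(-47 + 70) = -106*23 = -2438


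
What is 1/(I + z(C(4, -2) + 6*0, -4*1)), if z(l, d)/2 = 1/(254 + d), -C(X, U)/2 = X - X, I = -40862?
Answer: -125/5107749 ≈ -2.4473e-5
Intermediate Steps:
C(X, U) = 0 (C(X, U) = -2*(X - X) = -2*0 = 0)
z(l, d) = 2/(254 + d)
1/(I + z(C(4, -2) + 6*0, -4*1)) = 1/(-40862 + 2/(254 - 4*1)) = 1/(-40862 + 2/(254 - 4)) = 1/(-40862 + 2/250) = 1/(-40862 + 2*(1/250)) = 1/(-40862 + 1/125) = 1/(-5107749/125) = -125/5107749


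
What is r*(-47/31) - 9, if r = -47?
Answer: 1930/31 ≈ 62.258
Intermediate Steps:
r*(-47/31) - 9 = -(-2209)/31 - 9 = -47*(-47/31) - 9 = 2209/31 - 9 = 1930/31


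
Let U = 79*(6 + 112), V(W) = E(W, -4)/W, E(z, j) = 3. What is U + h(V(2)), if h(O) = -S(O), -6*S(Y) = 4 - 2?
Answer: 27967/3 ≈ 9322.3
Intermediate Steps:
S(Y) = -1/3 (S(Y) = -(4 - 2)/6 = -1/6*2 = -1/3)
V(W) = 3/W
U = 9322 (U = 79*118 = 9322)
h(O) = 1/3 (h(O) = -1*(-1/3) = 1/3)
U + h(V(2)) = 9322 + 1/3 = 27967/3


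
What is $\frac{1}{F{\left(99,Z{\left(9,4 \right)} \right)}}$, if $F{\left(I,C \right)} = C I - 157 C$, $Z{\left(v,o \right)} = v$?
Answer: $- \frac{1}{522} \approx -0.0019157$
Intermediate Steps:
$F{\left(I,C \right)} = - 157 C + C I$
$\frac{1}{F{\left(99,Z{\left(9,4 \right)} \right)}} = \frac{1}{9 \left(-157 + 99\right)} = \frac{1}{9 \left(-58\right)} = \frac{1}{-522} = - \frac{1}{522}$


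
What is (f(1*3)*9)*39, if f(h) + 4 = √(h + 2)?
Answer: -1404 + 351*√5 ≈ -619.14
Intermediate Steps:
f(h) = -4 + √(2 + h) (f(h) = -4 + √(h + 2) = -4 + √(2 + h))
(f(1*3)*9)*39 = ((-4 + √(2 + 1*3))*9)*39 = ((-4 + √(2 + 3))*9)*39 = ((-4 + √5)*9)*39 = (-36 + 9*√5)*39 = -1404 + 351*√5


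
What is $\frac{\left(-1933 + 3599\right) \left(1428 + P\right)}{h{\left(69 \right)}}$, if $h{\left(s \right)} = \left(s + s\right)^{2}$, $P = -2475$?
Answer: $- \frac{290717}{3174} \approx -91.593$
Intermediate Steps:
$h{\left(s \right)} = 4 s^{2}$ ($h{\left(s \right)} = \left(2 s\right)^{2} = 4 s^{2}$)
$\frac{\left(-1933 + 3599\right) \left(1428 + P\right)}{h{\left(69 \right)}} = \frac{\left(-1933 + 3599\right) \left(1428 - 2475\right)}{4 \cdot 69^{2}} = \frac{1666 \left(-1047\right)}{4 \cdot 4761} = - \frac{1744302}{19044} = \left(-1744302\right) \frac{1}{19044} = - \frac{290717}{3174}$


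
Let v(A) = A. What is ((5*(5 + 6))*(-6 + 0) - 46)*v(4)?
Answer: -1504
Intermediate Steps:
((5*(5 + 6))*(-6 + 0) - 46)*v(4) = ((5*(5 + 6))*(-6 + 0) - 46)*4 = ((5*11)*(-6) - 46)*4 = (55*(-6) - 46)*4 = (-330 - 46)*4 = -376*4 = -1504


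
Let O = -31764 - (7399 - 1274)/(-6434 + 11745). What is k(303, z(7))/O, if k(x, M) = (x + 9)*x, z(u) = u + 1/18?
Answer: -502080696/168704729 ≈ -2.9761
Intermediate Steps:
z(u) = 1/18 + u (z(u) = u + 1/18 = 1/18 + u)
O = -168704729/5311 (O = -31764 - 6125/5311 = -168704729/5311 ≈ -31765.)
k(x, M) = x*(9 + x) (k(x, M) = (9 + x)*x = x*(9 + x))
k(303, z(7))/O = (303*(9 + 303))/(-168704729/5311) = (303*312)*(-5311/168704729) = 94536*(-5311/168704729) = -502080696/168704729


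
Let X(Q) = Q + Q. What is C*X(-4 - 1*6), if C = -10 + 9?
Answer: 20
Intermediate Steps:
X(Q) = 2*Q
C = -1
C*X(-4 - 1*6) = -2*(-4 - 1*6) = -2*(-4 - 6) = -2*(-10) = -1*(-20) = 20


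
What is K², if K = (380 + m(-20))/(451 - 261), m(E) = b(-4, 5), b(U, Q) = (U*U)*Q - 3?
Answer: 208849/36100 ≈ 5.7853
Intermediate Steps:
b(U, Q) = -3 + Q*U² (b(U, Q) = U²*Q - 3 = Q*U² - 3 = -3 + Q*U²)
m(E) = 77 (m(E) = -3 + 5*(-4)² = -3 + 5*16 = -3 + 80 = 77)
K = 457/190 (K = (380 + 77)/(451 - 261) = 457/190 ≈ 2.4053)
K² = (457/190)² = 208849/36100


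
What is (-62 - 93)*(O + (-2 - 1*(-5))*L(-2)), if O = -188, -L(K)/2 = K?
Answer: 27280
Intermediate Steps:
L(K) = -2*K
(-62 - 93)*(O + (-2 - 1*(-5))*L(-2)) = (-62 - 93)*(-188 + (-2 - 1*(-5))*(-2*(-2))) = -155*(-188 + (-2 + 5)*4) = -155*(-188 + 3*4) = -155*(-188 + 12) = -155*(-176) = 27280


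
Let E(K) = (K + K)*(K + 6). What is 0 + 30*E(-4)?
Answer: -480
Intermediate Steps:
E(K) = 2*K*(6 + K) (E(K) = (2*K)*(6 + K) = 2*K*(6 + K))
0 + 30*E(-4) = 0 + 30*(2*(-4)*(6 - 4)) = 0 + 30*(2*(-4)*2) = 0 + 30*(-16) = 0 - 480 = -480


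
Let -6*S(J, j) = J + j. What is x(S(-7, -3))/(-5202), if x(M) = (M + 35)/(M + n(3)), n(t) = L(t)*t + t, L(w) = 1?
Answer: -55/59823 ≈ -0.00091938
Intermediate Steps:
S(J, j) = -J/6 - j/6 (S(J, j) = -(J + j)/6 = -J/6 - j/6)
n(t) = 2*t (n(t) = 1*t + t = t + t = 2*t)
x(M) = (35 + M)/(6 + M) (x(M) = (M + 35)/(M + 2*3) = (35 + M)/(M + 6) = (35 + M)/(6 + M))
x(S(-7, -3))/(-5202) = ((35 + (-1/6*(-7) - 1/6*(-3)))/(6 + (-1/6*(-7) - 1/6*(-3))))/(-5202) = ((35 + (7/6 + 1/2))/(6 + (7/6 + 1/2)))*(-1/5202) = ((35 + 5/3)/(6 + 5/3))*(-1/5202) = ((110/3)/(23/3))*(-1/5202) = ((3/23)*(110/3))*(-1/5202) = (110/23)*(-1/5202) = -55/59823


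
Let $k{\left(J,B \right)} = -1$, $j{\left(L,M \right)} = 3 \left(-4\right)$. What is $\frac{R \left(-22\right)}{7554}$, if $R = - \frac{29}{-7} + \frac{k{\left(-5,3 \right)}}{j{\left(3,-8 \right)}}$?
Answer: $- \frac{3905}{317268} \approx -0.012308$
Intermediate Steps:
$j{\left(L,M \right)} = -12$
$R = \frac{355}{84}$ ($R = - \frac{29}{-7} - \frac{1}{-12} = \left(-29\right) \left(- \frac{1}{7}\right) - - \frac{1}{12} = \frac{29}{7} + \frac{1}{12} = \frac{355}{84} \approx 4.2262$)
$\frac{R \left(-22\right)}{7554} = \frac{\frac{355}{84} \left(-22\right)}{7554} = \left(- \frac{3905}{42}\right) \frac{1}{7554} = - \frac{3905}{317268}$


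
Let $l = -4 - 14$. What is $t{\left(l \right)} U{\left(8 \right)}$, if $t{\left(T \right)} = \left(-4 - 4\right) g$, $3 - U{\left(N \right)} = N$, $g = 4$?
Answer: $160$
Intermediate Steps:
$U{\left(N \right)} = 3 - N$
$l = -18$ ($l = -4 - 14 = -18$)
$t{\left(T \right)} = -32$ ($t{\left(T \right)} = \left(-4 - 4\right) 4 = \left(-8\right) 4 = -32$)
$t{\left(l \right)} U{\left(8 \right)} = - 32 \left(3 - 8\right) = \left(-32\right) \left(-5\right) = 160$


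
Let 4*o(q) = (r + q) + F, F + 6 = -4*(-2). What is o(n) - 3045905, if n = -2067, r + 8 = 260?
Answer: -12185433/4 ≈ -3.0464e+6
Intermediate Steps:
r = 252 (r = -8 + 260 = 252)
F = 2 (F = -6 - 4*(-2) = -6 + 8 = 2)
o(q) = 127/2 + q/4 (o(q) = ((252 + q) + 2)/4 = (254 + q)/4 = 127/2 + q/4)
o(n) - 3045905 = (127/2 + (¼)*(-2067)) - 3045905 = (127/2 - 2067/4) - 3045905 = -1813/4 - 3045905 = -12185433/4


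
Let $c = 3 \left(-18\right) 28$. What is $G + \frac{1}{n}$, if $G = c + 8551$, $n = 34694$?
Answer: $\frac{244211067}{34694} \approx 7039.0$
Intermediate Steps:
$c = -1512$ ($c = \left(-54\right) 28 = -1512$)
$G = 7039$ ($G = -1512 + 8551 = 7039$)
$G + \frac{1}{n} = 7039 + \frac{1}{34694} = \frac{244211067}{34694}$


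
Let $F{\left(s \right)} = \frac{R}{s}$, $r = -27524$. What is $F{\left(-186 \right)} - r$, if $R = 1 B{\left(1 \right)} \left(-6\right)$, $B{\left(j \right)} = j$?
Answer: $\frac{853245}{31} \approx 27524.0$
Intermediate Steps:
$R = -6$ ($R = 1 \cdot 1 \left(-6\right) = 1 \left(-6\right) = -6$)
$F{\left(s \right)} = - \frac{6}{s}$
$F{\left(-186 \right)} - r = - \frac{6}{-186} - -27524 = \left(-6\right) \left(- \frac{1}{186}\right) + 27524 = \frac{1}{31} + 27524 = \frac{853245}{31}$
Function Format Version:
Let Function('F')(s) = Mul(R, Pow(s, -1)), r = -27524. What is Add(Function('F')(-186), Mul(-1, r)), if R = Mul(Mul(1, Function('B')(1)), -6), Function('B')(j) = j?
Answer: Rational(853245, 31) ≈ 27524.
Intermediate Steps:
R = -6 (R = Mul(Mul(1, 1), -6) = Mul(1, -6) = -6)
Function('F')(s) = Mul(-6, Pow(s, -1))
Add(Function('F')(-186), Mul(-1, r)) = Add(Mul(-6, Pow(-186, -1)), Mul(-1, -27524)) = Add(Mul(-6, Rational(-1, 186)), 27524) = Add(Rational(1, 31), 27524) = Rational(853245, 31)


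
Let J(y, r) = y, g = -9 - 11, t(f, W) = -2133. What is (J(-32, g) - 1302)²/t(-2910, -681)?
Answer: -1779556/2133 ≈ -834.30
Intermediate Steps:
g = -20
(J(-32, g) - 1302)²/t(-2910, -681) = (-32 - 1302)²/(-2133) = (-1334)²*(-1/2133) = 1779556*(-1/2133) = -1779556/2133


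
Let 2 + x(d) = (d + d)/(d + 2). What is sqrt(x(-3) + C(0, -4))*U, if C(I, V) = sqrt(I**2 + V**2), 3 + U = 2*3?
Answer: 6*sqrt(2) ≈ 8.4853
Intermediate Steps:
x(d) = -2 + 2*d/(2 + d) (x(d) = -2 + (d + d)/(d + 2) = -2 + (2*d)/(2 + d) = -2 + 2*d/(2 + d))
U = 3 (U = -3 + 2*3 = -3 + 6 = 3)
sqrt(x(-3) + C(0, -4))*U = sqrt(-4/(2 - 3) + sqrt(0**2 + (-4)**2))*3 = sqrt(-4/(-1) + sqrt(0 + 16))*3 = sqrt(-4*(-1) + sqrt(16))*3 = sqrt(4 + 4)*3 = sqrt(8)*3 = (2*sqrt(2))*3 = 6*sqrt(2)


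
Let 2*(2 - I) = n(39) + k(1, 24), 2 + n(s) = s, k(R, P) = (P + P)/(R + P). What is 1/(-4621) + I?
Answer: -4034183/231050 ≈ -17.460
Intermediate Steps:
k(R, P) = 2*P/(P + R) (k(R, P) = (2*P)/(P + R) = 2*P/(P + R))
n(s) = -2 + s
I = -873/50 (I = 2 - ((-2 + 39) + 2*24/(24 + 1))/2 = 2 - (37 + 2*24/25)/2 = 2 - (37 + 2*24*(1/25))/2 = 2 - (37 + 48/25)/2 = 2 - 1/2*973/25 = 2 - 973/50 = -873/50 ≈ -17.460)
1/(-4621) + I = 1/(-4621) - 873/50 = -1/4621 - 873/50 = -4034183/231050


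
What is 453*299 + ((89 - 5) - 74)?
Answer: 135457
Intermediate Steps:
453*299 + ((89 - 5) - 74) = 135447 + (84 - 74) = 135447 + 10 = 135457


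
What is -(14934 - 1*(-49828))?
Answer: -64762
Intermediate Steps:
-(14934 - 1*(-49828)) = -(14934 + 49828) = -1*64762 = -64762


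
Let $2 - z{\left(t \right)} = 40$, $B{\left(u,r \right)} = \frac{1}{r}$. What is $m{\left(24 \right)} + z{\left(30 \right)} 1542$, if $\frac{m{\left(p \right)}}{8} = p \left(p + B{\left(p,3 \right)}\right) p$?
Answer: $53532$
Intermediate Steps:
$z{\left(t \right)} = -38$ ($z{\left(t \right)} = 2 - 40 = -38$)
$m{\left(p \right)} = 8 p^{2} \left(\frac{1}{3} + p\right)$ ($m{\left(p \right)} = 8 p \left(p + \frac{1}{3}\right) p = 8 p \left(\frac{1}{3} + p\right) p = 8 p^{2} \left(\frac{1}{3} + p\right)$)
$m{\left(24 \right)} + z{\left(30 \right)} 1542 = 24^{2} \left(\frac{8}{3} + 8 \cdot 24\right) - 58596 = 576 \left(\frac{8}{3} + 192\right) - 58596 = 576 \cdot \frac{584}{3} - 58596 = 112128 - 58596 = 53532$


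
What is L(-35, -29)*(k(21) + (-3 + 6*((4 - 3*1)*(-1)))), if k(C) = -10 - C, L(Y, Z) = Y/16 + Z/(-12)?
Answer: -55/6 ≈ -9.1667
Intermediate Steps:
L(Y, Z) = -Z/12 + Y/16 (L(Y, Z) = Y*(1/16) + Z*(-1/12) = Y/16 - Z/12 = -Z/12 + Y/16)
L(-35, -29)*(k(21) + (-3 + 6*((4 - 3*1)*(-1)))) = (-1/12*(-29) + (1/16)*(-35))*((-10 - 1*21) + (-3 + 6*((4 - 3*1)*(-1)))) = (29/12 - 35/16)*((-10 - 21) + (-3 + 6*((4 - 3)*(-1)))) = 11*(-31 + (-3 + 6*(1*(-1))))/48 = 11*(-31 + (-3 + 6*(-1)))/48 = 11*(-31 + (-3 - 6))/48 = 11*(-31 - 9)/48 = (11/48)*(-40) = -55/6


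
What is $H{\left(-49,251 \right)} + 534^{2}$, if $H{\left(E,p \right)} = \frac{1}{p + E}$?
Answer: $\frac{57601513}{202} \approx 2.8516 \cdot 10^{5}$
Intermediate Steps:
$H{\left(E,p \right)} = \frac{1}{E + p}$
$H{\left(-49,251 \right)} + 534^{2} = \frac{1}{-49 + 251} + 534^{2} = \frac{1}{202} + 285156 = \frac{57601513}{202}$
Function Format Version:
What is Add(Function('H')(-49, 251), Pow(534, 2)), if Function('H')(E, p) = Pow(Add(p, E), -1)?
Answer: Rational(57601513, 202) ≈ 2.8516e+5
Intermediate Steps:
Function('H')(E, p) = Pow(Add(E, p), -1)
Add(Function('H')(-49, 251), Pow(534, 2)) = Add(Pow(Add(-49, 251), -1), Pow(534, 2)) = Add(Pow(202, -1), 285156) = Add(Rational(1, 202), 285156) = Rational(57601513, 202)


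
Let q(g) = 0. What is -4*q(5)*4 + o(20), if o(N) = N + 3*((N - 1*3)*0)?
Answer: 20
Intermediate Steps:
o(N) = N (o(N) = N + 3*((N - 3)*0) = N + 3*((-3 + N)*0) = N + 3*0 = N + 0 = N)
-4*q(5)*4 + o(20) = -4*0*4 + 20 = 0*4 + 20 = 0 + 20 = 20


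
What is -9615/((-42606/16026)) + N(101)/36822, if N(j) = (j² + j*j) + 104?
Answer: 52544215652/14526279 ≈ 3617.2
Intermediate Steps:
N(j) = 104 + 2*j² (N(j) = (j² + j²) + 104 = 2*j² + 104 = 104 + 2*j²)
-9615/((-42606/16026)) + N(101)/36822 = -9615/((-42606/16026)) + (104 + 2*101²)/36822 = -9615/((-42606*1/16026)) + (104 + 2*10201)*(1/36822) = -9615/(-7101/2671) + (104 + 20402)*(1/36822) = -9615*(-2671/7101) + 20506*(1/36822) = 8560555/2367 + 10253/18411 = 52544215652/14526279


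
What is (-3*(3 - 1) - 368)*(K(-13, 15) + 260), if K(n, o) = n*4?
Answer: -77792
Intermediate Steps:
K(n, o) = 4*n
(-3*(3 - 1) - 368)*(K(-13, 15) + 260) = (-3*(3 - 1) - 368)*(4*(-13) + 260) = (-3*2 - 368)*(-52 + 260) = (-6 - 368)*208 = -374*208 = -77792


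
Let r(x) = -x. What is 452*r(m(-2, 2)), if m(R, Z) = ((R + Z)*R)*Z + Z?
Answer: -904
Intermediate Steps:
m(R, Z) = Z + R*Z*(R + Z) (m(R, Z) = (R*(R + Z))*Z + Z = R*Z*(R + Z) + Z = Z + R*Z*(R + Z))
452*r(m(-2, 2)) = 452*(-2*(1 + (-2)**2 - 2*2)) = 452*(-2*(1 + 4 - 4)) = 452*(-2) = -904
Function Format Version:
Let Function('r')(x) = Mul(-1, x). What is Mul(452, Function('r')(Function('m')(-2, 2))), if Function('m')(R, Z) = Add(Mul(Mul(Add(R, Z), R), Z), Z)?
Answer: -904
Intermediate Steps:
Function('m')(R, Z) = Add(Z, Mul(R, Z, Add(R, Z))) (Function('m')(R, Z) = Add(Mul(Mul(R, Add(R, Z)), Z), Z) = Add(Mul(R, Z, Add(R, Z)), Z) = Add(Z, Mul(R, Z, Add(R, Z))))
Mul(452, Function('r')(Function('m')(-2, 2))) = Mul(452, Mul(-1, Mul(2, Add(1, Pow(-2, 2), Mul(-2, 2))))) = Mul(452, Mul(-1, Mul(2, Add(1, 4, -4)))) = Mul(452, Mul(-1, Mul(2, 1))) = Mul(452, Mul(-1, 2)) = Mul(452, -2) = -904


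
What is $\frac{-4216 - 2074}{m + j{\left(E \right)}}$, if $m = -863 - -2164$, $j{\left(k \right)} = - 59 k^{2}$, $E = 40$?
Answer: $\frac{6290}{93099} \approx 0.067562$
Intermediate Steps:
$m = 1301$ ($m = -863 + 2164 = 1301$)
$\frac{-4216 - 2074}{m + j{\left(E \right)}} = \frac{-4216 - 2074}{1301 - 59 \cdot 40^{2}} = - \frac{6290}{1301 - 94400} = - \frac{6290}{-93099} = \left(-6290\right) \left(- \frac{1}{93099}\right) = \frac{6290}{93099}$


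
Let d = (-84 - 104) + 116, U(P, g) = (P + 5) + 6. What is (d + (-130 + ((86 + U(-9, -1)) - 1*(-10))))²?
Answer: 10816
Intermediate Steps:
U(P, g) = 11 + P (U(P, g) = (5 + P) + 6 = 11 + P)
d = -72 (d = -188 + 116 = -72)
(d + (-130 + ((86 + U(-9, -1)) - 1*(-10))))² = (-72 + (-130 + ((86 + (11 - 9)) - 1*(-10))))² = (-72 + (-130 + ((86 + 2) + 10)))² = (-72 + (-130 + (88 + 10)))² = (-72 + (-130 + 98))² = (-72 - 32)² = (-104)² = 10816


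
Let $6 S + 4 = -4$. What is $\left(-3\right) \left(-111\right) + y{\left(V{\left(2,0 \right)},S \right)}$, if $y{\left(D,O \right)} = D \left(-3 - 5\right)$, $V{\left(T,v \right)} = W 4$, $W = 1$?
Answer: $301$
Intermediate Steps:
$S = - \frac{4}{3}$ ($S = - \frac{2}{3} + \frac{1}{6} \left(-4\right) = - \frac{2}{3} - \frac{2}{3} = - \frac{4}{3} \approx -1.3333$)
$V{\left(T,v \right)} = 4$ ($V{\left(T,v \right)} = 1 \cdot 4 = 4$)
$y{\left(D,O \right)} = - 8 D$ ($y{\left(D,O \right)} = D \left(-8\right) = - 8 D$)
$\left(-3\right) \left(-111\right) + y{\left(V{\left(2,0 \right)},S \right)} = \left(-3\right) \left(-111\right) - 32 = 333 - 32 = 301$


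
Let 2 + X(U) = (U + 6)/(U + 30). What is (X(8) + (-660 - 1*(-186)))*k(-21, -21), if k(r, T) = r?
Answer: 189777/19 ≈ 9988.3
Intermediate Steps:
X(U) = -2 + (6 + U)/(30 + U) (X(U) = -2 + (U + 6)/(U + 30) = -2 + (6 + U)/(30 + U))
(X(8) + (-660 - 1*(-186)))*k(-21, -21) = ((-54 - 1*8)/(30 + 8) + (-660 - 1*(-186)))*(-21) = ((-54 - 8)/38 + (-660 + 186))*(-21) = ((1/38)*(-62) - 474)*(-21) = (-31/19 - 474)*(-21) = -9037/19*(-21) = 189777/19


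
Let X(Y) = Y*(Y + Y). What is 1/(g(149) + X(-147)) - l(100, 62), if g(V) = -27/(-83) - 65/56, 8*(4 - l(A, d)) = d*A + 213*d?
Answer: 1945860460339/803493524 ≈ 2421.8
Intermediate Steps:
X(Y) = 2*Y² (X(Y) = Y*(2*Y) = 2*Y²)
l(A, d) = 4 - 213*d/8 - A*d/8 (l(A, d) = 4 - (d*A + 213*d)/8 = 4 - (A*d + 213*d)/8 = 4 - (213*d + A*d)/8 = 4 + (-213*d/8 - A*d/8) = 4 - 213*d/8 - A*d/8)
g(V) = -3883/4648 (g(V) = -27*(-1/83) - 65*1/56 = 27/83 - 65/56 = -3883/4648)
1/(g(149) + X(-147)) - l(100, 62) = 1/(-3883/4648 + 2*(-147)²) - (4 - 213/8*62 - ⅛*100*62) = 1/(-3883/4648 + 2*21609) - (4 - 6603/4 - 775) = 1/(-3883/4648 + 43218) - 1*(-9687/4) = 1/(200873381/4648) + 9687/4 = 4648/200873381 + 9687/4 = 1945860460339/803493524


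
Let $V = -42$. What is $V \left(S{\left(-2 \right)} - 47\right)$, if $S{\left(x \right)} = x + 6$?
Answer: $1806$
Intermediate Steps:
$S{\left(x \right)} = 6 + x$
$V \left(S{\left(-2 \right)} - 47\right) = - 42 \left(\left(6 - 2\right) - 47\right) = - 42 \left(4 - 47\right) = \left(-42\right) \left(-43\right) = 1806$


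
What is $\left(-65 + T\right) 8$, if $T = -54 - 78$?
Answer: $-1576$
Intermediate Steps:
$T = -132$
$\left(-65 + T\right) 8 = \left(-65 - 132\right) 8 = \left(-197\right) 8 = -1576$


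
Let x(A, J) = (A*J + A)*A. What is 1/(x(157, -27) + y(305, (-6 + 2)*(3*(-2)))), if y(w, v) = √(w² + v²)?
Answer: -640874/410719390275 - √93601/410719390275 ≈ -1.5611e-6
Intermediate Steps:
x(A, J) = A*(A + A*J) (x(A, J) = (A + A*J)*A = A*(A + A*J))
y(w, v) = √(v² + w²)
1/(x(157, -27) + y(305, (-6 + 2)*(3*(-2)))) = 1/(157²*(1 - 27) + √(((-6 + 2)*(3*(-2)))² + 305²)) = 1/(24649*(-26) + √((-4*(-6))² + 93025)) = 1/(-640874 + √(24² + 93025)) = 1/(-640874 + √(576 + 93025)) = 1/(-640874 + √93601)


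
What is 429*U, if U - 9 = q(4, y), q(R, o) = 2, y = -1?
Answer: 4719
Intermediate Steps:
U = 11 (U = 9 + 2 = 11)
429*U = 429*11 = 4719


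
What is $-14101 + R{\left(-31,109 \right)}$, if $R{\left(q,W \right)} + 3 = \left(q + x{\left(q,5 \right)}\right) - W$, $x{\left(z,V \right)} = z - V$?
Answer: $-14280$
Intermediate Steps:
$R{\left(q,W \right)} = -8 - W + 2 q$ ($R{\left(q,W \right)} = -3 - \left(5 + W - 2 q\right) = -8 - W + 2 q$)
$-14101 + R{\left(-31,109 \right)} = -14101 - 179 = -14280$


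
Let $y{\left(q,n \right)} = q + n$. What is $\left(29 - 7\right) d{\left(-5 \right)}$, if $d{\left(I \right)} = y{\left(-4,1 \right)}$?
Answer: $-66$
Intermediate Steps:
$y{\left(q,n \right)} = n + q$
$d{\left(I \right)} = -3$ ($d{\left(I \right)} = 1 - 4 = -3$)
$\left(29 - 7\right) d{\left(-5 \right)} = \left(29 - 7\right) \left(-3\right) = 22 \left(-3\right) = -66$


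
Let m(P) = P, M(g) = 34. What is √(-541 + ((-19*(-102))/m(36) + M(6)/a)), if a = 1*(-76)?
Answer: I*√1584258/57 ≈ 22.082*I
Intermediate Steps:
a = -76
√(-541 + ((-19*(-102))/m(36) + M(6)/a)) = √(-541 + (-19*(-102)/36 + 34/(-76))) = √(-541 + (1938*(1/36) + 34*(-1/76))) = √(-541 + (323/6 - 17/38)) = √(-541 + 3043/57) = √(-27794/57) = I*√1584258/57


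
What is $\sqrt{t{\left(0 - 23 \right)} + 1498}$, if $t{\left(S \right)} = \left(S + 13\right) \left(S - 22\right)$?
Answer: $2 \sqrt{487} \approx 44.136$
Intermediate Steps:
$t{\left(S \right)} = \left(-22 + S\right) \left(13 + S\right)$ ($t{\left(S \right)} = \left(13 + S\right) \left(-22 + S\right) = \left(-22 + S\right) \left(13 + S\right)$)
$\sqrt{t{\left(0 - 23 \right)} + 1498} = \sqrt{\left(-286 + \left(0 - 23\right)^{2} - 9 \left(0 - 23\right)\right) + 1498} = \sqrt{\left(-286 + \left(-23\right)^{2} - -207\right) + 1498} = \sqrt{\left(-286 + 529 + 207\right) + 1498} = \sqrt{450 + 1498} = \sqrt{1948} = 2 \sqrt{487}$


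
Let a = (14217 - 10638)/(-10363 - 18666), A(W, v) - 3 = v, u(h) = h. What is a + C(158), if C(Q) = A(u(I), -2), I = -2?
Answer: 25450/29029 ≈ 0.87671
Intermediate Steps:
A(W, v) = 3 + v
C(Q) = 1 (C(Q) = 3 - 2 = 1)
a = -3579/29029 (a = 3579/(-29029) = 3579*(-1/29029) = -3579/29029 ≈ -0.12329)
a + C(158) = -3579/29029 + 1 = 25450/29029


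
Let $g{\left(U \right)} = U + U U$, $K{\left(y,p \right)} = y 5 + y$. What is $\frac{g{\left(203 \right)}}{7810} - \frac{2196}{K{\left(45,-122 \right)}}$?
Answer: $- \frac{33164}{11715} \approx -2.8309$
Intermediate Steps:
$K{\left(y,p \right)} = 6 y$ ($K{\left(y,p \right)} = 5 y + y = 6 y$)
$g{\left(U \right)} = U + U^{2}$
$\frac{g{\left(203 \right)}}{7810} - \frac{2196}{K{\left(45,-122 \right)}} = \frac{203 \left(1 + 203\right)}{7810} - \frac{2196}{6 \cdot 45} = 203 \cdot 204 \cdot \frac{1}{7810} - \frac{2196}{270} = 41412 \cdot \frac{1}{7810} - \frac{122}{15} = \frac{20706}{3905} - \frac{122}{15} = - \frac{33164}{11715}$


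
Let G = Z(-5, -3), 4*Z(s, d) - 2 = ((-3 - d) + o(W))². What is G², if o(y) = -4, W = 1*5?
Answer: 81/4 ≈ 20.250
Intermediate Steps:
W = 5
Z(s, d) = ½ + (-7 - d)²/4 (Z(s, d) = ½ + ((-3 - d) - 4)²/4 = ½ + (-7 - d)²/4)
G = 9/2 (G = ½ + (7 - 3)²/4 = ½ + (¼)*4² = ½ + (¼)*16 = ½ + 4 = 9/2 ≈ 4.5000)
G² = (9/2)² = 81/4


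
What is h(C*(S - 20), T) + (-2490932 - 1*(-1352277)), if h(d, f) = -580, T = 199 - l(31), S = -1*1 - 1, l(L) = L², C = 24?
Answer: -1139235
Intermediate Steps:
S = -2 (S = -1 - 1 = -2)
T = -762 (T = 199 - 1*31² = 199 - 1*961 = 199 - 961 = -762)
h(C*(S - 20), T) + (-2490932 - 1*(-1352277)) = -580 + (-2490932 - 1*(-1352277)) = -580 + (-2490932 + 1352277) = -580 - 1138655 = -1139235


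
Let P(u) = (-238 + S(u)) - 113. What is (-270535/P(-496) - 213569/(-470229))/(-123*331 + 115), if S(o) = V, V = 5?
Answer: -3104568229/161103987852 ≈ -0.019271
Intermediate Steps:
S(o) = 5
P(u) = -346 (P(u) = (-238 + 5) - 113 = -233 - 113 = -346)
(-270535/P(-496) - 213569/(-470229))/(-123*331 + 115) = (-270535/(-346) - 213569/(-470229))/(-123*331 + 115) = (-270535*(-1/346) - 213569*(-1/470229))/(-40713 + 115) = (270535/346 + 5209/11469)/(-40598) = (3104568229/3968274)*(-1/40598) = -3104568229/161103987852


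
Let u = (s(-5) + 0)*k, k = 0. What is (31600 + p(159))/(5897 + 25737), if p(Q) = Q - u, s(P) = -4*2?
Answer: 31759/31634 ≈ 1.0040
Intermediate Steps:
s(P) = -8
u = 0 (u = (-8 + 0)*0 = -8*0 = 0)
p(Q) = Q (p(Q) = Q - 1*0 = Q + 0 = Q)
(31600 + p(159))/(5897 + 25737) = (31600 + 159)/(5897 + 25737) = 31759/31634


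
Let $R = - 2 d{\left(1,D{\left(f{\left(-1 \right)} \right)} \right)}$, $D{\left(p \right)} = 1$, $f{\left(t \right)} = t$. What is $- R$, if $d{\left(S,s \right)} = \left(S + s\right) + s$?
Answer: $6$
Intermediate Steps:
$d{\left(S,s \right)} = S + 2 s$
$R = -6$ ($R = - 2 \left(1 + 2 \cdot 1\right) = - 2 \left(1 + 2\right) = \left(-2\right) 3 = -6$)
$- R = \left(-1\right) \left(-6\right) = 6$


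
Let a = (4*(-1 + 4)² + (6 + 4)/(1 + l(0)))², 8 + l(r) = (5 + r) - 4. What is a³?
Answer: 1194052296529/729 ≈ 1.6379e+9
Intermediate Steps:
l(r) = -7 + r (l(r) = -8 + ((5 + r) - 4) = -8 + (1 + r) = -7 + r)
a = 10609/9 (a = (4*(-1 + 4)² + (6 + 4)/(1 + (-7 + 0)))² = (4*3² + 10/(1 - 7))² = (4*9 + 10/(-6))² = (36 + 10*(-⅙))² = (36 - 5/3)² = (103/3)² = 10609/9 ≈ 1178.8)
a³ = (10609/9)³ = 1194052296529/729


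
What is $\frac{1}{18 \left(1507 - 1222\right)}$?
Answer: $\frac{1}{5130} \approx 0.00019493$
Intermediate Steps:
$\frac{1}{18 \left(1507 - 1222\right)} = \frac{1}{18 \cdot 285} = \frac{1}{5130}$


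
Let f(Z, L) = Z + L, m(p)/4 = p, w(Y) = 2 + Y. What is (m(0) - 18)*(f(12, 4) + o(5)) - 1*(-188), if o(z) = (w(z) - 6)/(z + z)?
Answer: -509/5 ≈ -101.80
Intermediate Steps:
m(p) = 4*p
o(z) = (-4 + z)/(2*z) (o(z) = ((2 + z) - 6)/(z + z) = (-4 + z)/((2*z)) = (-4 + z)*(1/(2*z)) = (-4 + z)/(2*z))
f(Z, L) = L + Z
(m(0) - 18)*(f(12, 4) + o(5)) - 1*(-188) = (4*0 - 18)*((4 + 12) + (½)*(-4 + 5)/5) - 1*(-188) = (0 - 18)*(16 + (½)*(⅕)*1) + 188 = -18*(16 + ⅒) + 188 = -18*161/10 + 188 = -1449/5 + 188 = -509/5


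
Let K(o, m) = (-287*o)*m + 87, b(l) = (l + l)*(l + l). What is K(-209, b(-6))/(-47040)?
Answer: -2879213/15680 ≈ -183.62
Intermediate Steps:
b(l) = 4*l² (b(l) = (2*l)*(2*l) = 4*l²)
K(o, m) = 87 - 287*m*o (K(o, m) = -287*m*o + 87 = 87 - 287*m*o)
K(-209, b(-6))/(-47040) = (87 - 287*4*(-6)²*(-209))/(-47040) = (87 - 287*4*36*(-209))*(-1/47040) = (87 - 287*144*(-209))*(-1/47040) = (87 + 8637552)*(-1/47040) = 8637639*(-1/47040) = -2879213/15680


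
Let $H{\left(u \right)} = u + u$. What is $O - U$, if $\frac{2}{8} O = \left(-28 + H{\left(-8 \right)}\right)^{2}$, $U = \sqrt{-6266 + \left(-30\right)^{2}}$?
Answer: $7744 - i \sqrt{5366} \approx 7744.0 - 73.253 i$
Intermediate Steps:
$H{\left(u \right)} = 2 u$
$U = i \sqrt{5366}$ ($U = \sqrt{-6266 + 900} = \sqrt{-5366} = i \sqrt{5366} \approx 73.253 i$)
$O = 7744$ ($O = 4 \left(-28 + 2 \left(-8\right)\right)^{2} = 4 \left(-28 - 16\right)^{2} = 4 \left(-44\right)^{2} = 4 \cdot 1936 = 7744$)
$O - U = 7744 - i \sqrt{5366}$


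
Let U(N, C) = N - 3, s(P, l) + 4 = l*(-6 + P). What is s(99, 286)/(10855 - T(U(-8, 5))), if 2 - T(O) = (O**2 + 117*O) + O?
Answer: 13297/4838 ≈ 2.7485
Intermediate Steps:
s(P, l) = -4 + l*(-6 + P)
U(N, C) = -3 + N
T(O) = 2 - O**2 - 118*O (T(O) = 2 - ((O**2 + 117*O) + O) = 2 - (O**2 + 118*O) = 2 + (-O**2 - 118*O) = 2 - O**2 - 118*O)
s(99, 286)/(10855 - T(U(-8, 5))) = (-4 - 6*286 + 99*286)/(10855 - (2 - (-3 - 8)**2 - 118*(-3 - 8))) = (-4 - 1716 + 28314)/(10855 - (2 - 1*(-11)**2 - 118*(-11))) = 26594/(10855 - (2 - 1*121 + 1298)) = 26594/(10855 - (2 - 121 + 1298)) = 26594/(10855 - 1*1179) = 26594/(10855 - 1179) = 26594/9676 = 26594*(1/9676) = 13297/4838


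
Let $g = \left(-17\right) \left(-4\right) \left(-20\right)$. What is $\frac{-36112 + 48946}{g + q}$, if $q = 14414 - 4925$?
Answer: $\frac{12834}{8129} \approx 1.5788$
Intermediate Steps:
$g = -1360$ ($g = 68 \left(-20\right) = -1360$)
$q = 9489$ ($q = 14414 - 4925 = 9489$)
$\frac{-36112 + 48946}{g + q} = \frac{-36112 + 48946}{-1360 + 9489} = \frac{12834}{8129}$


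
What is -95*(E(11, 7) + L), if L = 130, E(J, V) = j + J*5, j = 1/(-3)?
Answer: -52630/3 ≈ -17543.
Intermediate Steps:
j = -1/3 (j = 1*(-1/3) = -1/3 ≈ -0.33333)
E(J, V) = -1/3 + 5*J (E(J, V) = -1/3 + J*5 = -1/3 + 5*J)
-95*(E(11, 7) + L) = -95*((-1/3 + 5*11) + 130) = -95*((-1/3 + 55) + 130) = -95*(164/3 + 130) = -95*554/3 = -52630/3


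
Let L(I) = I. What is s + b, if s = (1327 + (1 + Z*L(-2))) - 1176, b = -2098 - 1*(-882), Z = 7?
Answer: -1078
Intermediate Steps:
b = -1216 (b = -2098 + 882 = -1216)
s = 138 (s = (1327 + (1 + 7*(-2))) - 1176 = (1327 + (1 - 14)) - 1176 = (1327 - 13) - 1176 = 1314 - 1176 = 138)
s + b = 138 - 1216 = -1078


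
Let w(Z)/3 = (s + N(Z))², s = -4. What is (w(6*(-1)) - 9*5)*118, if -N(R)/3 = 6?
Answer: 166026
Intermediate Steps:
N(R) = -18 (N(R) = -3*6 = -18)
w(Z) = 1452 (w(Z) = 3*(-4 - 18)² = 3*(-22)² = 3*484 = 1452)
(w(6*(-1)) - 9*5)*118 = (1452 - 9*5)*118 = (1452 - 45)*118 = 1407*118 = 166026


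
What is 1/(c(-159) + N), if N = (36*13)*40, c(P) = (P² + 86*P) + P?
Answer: 1/30168 ≈ 3.3148e-5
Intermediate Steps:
c(P) = P² + 87*P
N = 18720 (N = 468*40 = 18720)
1/(c(-159) + N) = 1/(-159*(87 - 159) + 18720) = 1/(-159*(-72) + 18720) = 1/(11448 + 18720) = 1/30168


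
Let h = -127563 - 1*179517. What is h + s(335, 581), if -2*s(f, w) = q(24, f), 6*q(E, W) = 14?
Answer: -1842487/6 ≈ -3.0708e+5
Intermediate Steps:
q(E, W) = 7/3 (q(E, W) = (1/6)*14 = 7/3)
s(f, w) = -7/6 (s(f, w) = -1/2*7/3 = -7/6)
h = -307080 (h = -127563 - 179517 = -307080)
h + s(335, 581) = -307080 - 7/6 = -1842487/6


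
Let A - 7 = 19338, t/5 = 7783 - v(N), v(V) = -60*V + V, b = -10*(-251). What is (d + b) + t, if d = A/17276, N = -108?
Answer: 165264285/17276 ≈ 9566.1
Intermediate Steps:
b = 2510
v(V) = -59*V
t = 7055 (t = 5*(7783 - (-59)*(-108)) = 5*(7783 - 1*6372) = 5*(7783 - 6372) = 5*1411 = 7055)
A = 19345 (A = 7 + 19338 = 19345)
d = 19345/17276 ≈ 1.1198
(d + b) + t = (19345/17276 + 2510) + 7055 = 43382105/17276 + 7055 = 165264285/17276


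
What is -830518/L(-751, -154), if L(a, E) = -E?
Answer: -415259/77 ≈ -5393.0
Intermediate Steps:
-830518/L(-751, -154) = -830518/((-1*(-154))) = -830518/154 = -830518*1/154 = -415259/77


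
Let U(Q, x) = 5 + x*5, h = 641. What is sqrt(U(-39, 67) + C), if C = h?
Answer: 3*sqrt(109) ≈ 31.321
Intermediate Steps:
U(Q, x) = 5 + 5*x
C = 641
sqrt(U(-39, 67) + C) = sqrt((5 + 5*67) + 641) = sqrt((5 + 335) + 641) = sqrt(340 + 641) = sqrt(981) = 3*sqrt(109)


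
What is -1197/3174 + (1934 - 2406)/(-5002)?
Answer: -748211/2646058 ≈ -0.28276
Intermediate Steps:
-1197/3174 + (1934 - 2406)/(-5002) = -1197*1/3174 - 472*(-1/5002) = -399/1058 + 236/2501 = -748211/2646058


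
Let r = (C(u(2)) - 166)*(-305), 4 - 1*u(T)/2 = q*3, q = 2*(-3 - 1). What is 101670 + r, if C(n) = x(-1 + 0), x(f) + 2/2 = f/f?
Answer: 152300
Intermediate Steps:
q = -8 (q = 2*(-4) = -8)
x(f) = 0 (x(f) = -1 + f/f = -1 + 1 = 0)
u(T) = 56 (u(T) = 8 - (-16)*3 = 8 - 2*(-24) = 8 + 48 = 56)
C(n) = 0
r = 50630 (r = (0 - 166)*(-305) = -166*(-305) = 50630)
101670 + r = 101670 + 50630 = 152300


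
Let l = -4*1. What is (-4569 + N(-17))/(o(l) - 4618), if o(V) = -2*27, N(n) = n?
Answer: 2293/2336 ≈ 0.98159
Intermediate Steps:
l = -4
o(V) = -54
(-4569 + N(-17))/(o(l) - 4618) = (-4569 - 17)/(-54 - 4618) = -4586/(-4672) = -4586*(-1/4672) = 2293/2336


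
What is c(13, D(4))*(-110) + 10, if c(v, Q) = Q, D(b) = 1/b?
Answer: -35/2 ≈ -17.500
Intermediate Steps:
D(b) = 1/b
c(13, D(4))*(-110) + 10 = -110/4 + 10 = (¼)*(-110) + 10 = -55/2 + 10 = -35/2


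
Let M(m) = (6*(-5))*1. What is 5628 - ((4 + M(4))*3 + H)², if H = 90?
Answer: 5484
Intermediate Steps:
M(m) = -30 (M(m) = -30*1 = -30)
5628 - ((4 + M(4))*3 + H)² = 5628 - ((4 - 30)*3 + 90)² = 5628 - (-26*3 + 90)² = 5628 - (-78 + 90)² = 5628 - 1*12² = 5628 - 1*144 = 5628 - 144 = 5484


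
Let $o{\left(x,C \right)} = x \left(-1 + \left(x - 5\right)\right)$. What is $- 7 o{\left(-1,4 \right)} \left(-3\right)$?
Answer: $147$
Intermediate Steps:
$o{\left(x,C \right)} = x \left(-6 + x\right)$ ($o{\left(x,C \right)} = x \left(-1 + \left(x - 5\right)\right) = x \left(-1 + \left(-5 + x\right)\right) = x \left(-6 + x\right)$)
$- 7 o{\left(-1,4 \right)} \left(-3\right) = - 7 \left(- (-6 - 1)\right) \left(-3\right) = - 7 \left(\left(-1\right) \left(-7\right)\right) \left(-3\right) = \left(-7\right) 7 \left(-3\right) = \left(-49\right) \left(-3\right) = 147$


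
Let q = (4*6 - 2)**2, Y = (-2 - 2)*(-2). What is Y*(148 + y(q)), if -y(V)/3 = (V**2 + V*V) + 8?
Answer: -11243296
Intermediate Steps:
Y = 8 (Y = -4*(-2) = 8)
q = 484 (q = (24 - 2)**2 = 22**2 = 484)
y(V) = -24 - 6*V**2 (y(V) = -3*((V**2 + V*V) + 8) = -3*((V**2 + V**2) + 8) = -3*(2*V**2 + 8) = -3*(8 + 2*V**2) = -24 - 6*V**2)
Y*(148 + y(q)) = 8*(148 + (-24 - 6*484**2)) = 8*(148 + (-24 - 6*234256)) = 8*(148 + (-24 - 1405536)) = 8*(148 - 1405560) = 8*(-1405412) = -11243296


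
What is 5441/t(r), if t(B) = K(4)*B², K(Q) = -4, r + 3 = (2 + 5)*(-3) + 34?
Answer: -5441/400 ≈ -13.602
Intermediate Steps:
r = 10 (r = -3 + ((2 + 5)*(-3) + 34) = -3 + (7*(-3) + 34) = -3 + (-21 + 34) = -3 + 13 = 10)
t(B) = -4*B²
5441/t(r) = 5441/((-4*10²)) = 5441/((-4*100)) = 5441/(-400) = 5441*(-1/400) = -5441/400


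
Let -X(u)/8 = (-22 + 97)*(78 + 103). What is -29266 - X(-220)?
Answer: 79334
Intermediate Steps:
X(u) = -108600 (X(u) = -8*(-22 + 97)*(78 + 103) = -600*181 = -8*13575 = -108600)
-29266 - X(-220) = -29266 - 1*(-108600) = -29266 + 108600 = 79334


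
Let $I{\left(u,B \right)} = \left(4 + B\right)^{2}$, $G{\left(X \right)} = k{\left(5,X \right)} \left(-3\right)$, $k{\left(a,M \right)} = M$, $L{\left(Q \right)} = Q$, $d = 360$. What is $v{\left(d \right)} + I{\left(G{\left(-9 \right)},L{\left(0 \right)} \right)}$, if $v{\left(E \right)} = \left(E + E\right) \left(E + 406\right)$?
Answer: $551536$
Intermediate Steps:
$v{\left(E \right)} = 2 E \left(406 + E\right)$
$G{\left(X \right)} = - 3 X$ ($G{\left(X \right)} = X \left(-3\right) = - 3 X$)
$v{\left(d \right)} + I{\left(G{\left(-9 \right)},L{\left(0 \right)} \right)} = 2 \cdot 360 \left(406 + 360\right) + \left(4 + 0\right)^{2} = 2 \cdot 360 \cdot 766 + 4^{2} = 551520 + 16 = 551536$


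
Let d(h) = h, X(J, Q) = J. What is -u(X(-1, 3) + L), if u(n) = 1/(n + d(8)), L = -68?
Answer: 1/61 ≈ 0.016393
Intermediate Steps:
u(n) = 1/(8 + n) (u(n) = 1/(n + 8) = 1/(8 + n))
-u(X(-1, 3) + L) = -1/(8 + (-1 - 68)) = -1/(8 - 69) = -1/(-61) = -1*(-1/61) = 1/61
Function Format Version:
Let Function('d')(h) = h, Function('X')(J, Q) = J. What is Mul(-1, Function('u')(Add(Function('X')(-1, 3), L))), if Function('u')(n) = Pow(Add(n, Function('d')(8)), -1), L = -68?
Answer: Rational(1, 61) ≈ 0.016393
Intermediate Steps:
Function('u')(n) = Pow(Add(8, n), -1) (Function('u')(n) = Pow(Add(n, 8), -1) = Pow(Add(8, n), -1))
Mul(-1, Function('u')(Add(Function('X')(-1, 3), L))) = Mul(-1, Pow(Add(8, Add(-1, -68)), -1)) = Mul(-1, Pow(Add(8, -69), -1)) = Mul(-1, Pow(-61, -1)) = Mul(-1, Rational(-1, 61)) = Rational(1, 61)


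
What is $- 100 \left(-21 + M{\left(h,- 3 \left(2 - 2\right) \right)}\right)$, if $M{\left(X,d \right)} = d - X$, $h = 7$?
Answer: $2800$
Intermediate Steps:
$- 100 \left(-21 + M{\left(h,- 3 \left(2 - 2\right) \right)}\right) = - 100 \left(-21 - \left(7 + 3 \left(2 - 2\right)\right)\right) = - 100 \left(-21 - 7\right) = \left(-100\right) \left(-28\right) = 2800$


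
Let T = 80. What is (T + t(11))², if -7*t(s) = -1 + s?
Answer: 302500/49 ≈ 6173.5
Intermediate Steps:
t(s) = ⅐ - s/7 (t(s) = -(-1 + s)/7 = ⅐ - s/7)
(T + t(11))² = (80 + (⅐ - ⅐*11))² = (80 + (⅐ - 11/7))² = (80 - 10/7)² = (550/7)² = 302500/49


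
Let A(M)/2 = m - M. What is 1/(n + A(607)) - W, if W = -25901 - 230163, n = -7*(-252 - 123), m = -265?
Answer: 225592385/881 ≈ 2.5606e+5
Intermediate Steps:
A(M) = -530 - 2*M (A(M) = 2*(-265 - M) = -530 - 2*M)
n = 2625 (n = -7*(-375) = 2625)
W = -256064
1/(n + A(607)) - W = 1/(2625 + (-530 - 2*607)) - 1*(-256064) = 1/(2625 + (-530 - 1214)) + 256064 = 1/(2625 - 1744) + 256064 = 1/881 + 256064 = 225592385/881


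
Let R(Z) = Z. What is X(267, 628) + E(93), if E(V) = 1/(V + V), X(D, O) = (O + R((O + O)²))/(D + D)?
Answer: 48923173/16554 ≈ 2955.4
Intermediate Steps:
X(D, O) = (O + 4*O²)/(2*D) (X(D, O) = (O + (O + O)²)/(D + D) = (O + (2*O)²)/((2*D)) = (O + 4*O²)*(1/(2*D)) = (O + 4*O²)/(2*D))
E(V) = 1/(2*V)
X(267, 628) + E(93) = (½)*628*(1 + 4*628)/267 + (½)/93 = (½)*628*(1/267)*(1 + 2512) + (½)*(1/93) = (½)*628*(1/267)*2513 + 1/186 = 789082/267 + 1/186 = 48923173/16554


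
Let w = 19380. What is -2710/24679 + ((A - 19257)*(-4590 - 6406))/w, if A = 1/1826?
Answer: 125554916449829/11491282770 ≈ 10926.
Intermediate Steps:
A = 1/1826 ≈ 0.00054764
-2710/24679 + ((A - 19257)*(-4590 - 6406))/w = -2710/24679 + ((1/1826 - 19257)*(-4590 - 6406))/19380 = -2710*1/24679 - 35163281/1826*(-10996)*(1/19380) = -2710/24679 + (193327718938/913)*(1/19380) = -2710/24679 + 5087571551/465630 = 125554916449829/11491282770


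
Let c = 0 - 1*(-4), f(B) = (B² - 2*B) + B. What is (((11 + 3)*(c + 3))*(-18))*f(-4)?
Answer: -35280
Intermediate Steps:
f(B) = B² - B
c = 4 (c = 0 + 4 = 4)
(((11 + 3)*(c + 3))*(-18))*f(-4) = (((11 + 3)*(4 + 3))*(-18))*(-4*(-1 - 4)) = ((14*7)*(-18))*(-4*(-5)) = (98*(-18))*20 = -1764*20 = -35280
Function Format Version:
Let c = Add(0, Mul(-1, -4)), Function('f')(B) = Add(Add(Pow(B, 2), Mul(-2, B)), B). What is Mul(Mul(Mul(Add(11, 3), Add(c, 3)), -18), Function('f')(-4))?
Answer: -35280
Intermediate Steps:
Function('f')(B) = Add(Pow(B, 2), Mul(-1, B))
c = 4 (c = Add(0, 4) = 4)
Mul(Mul(Mul(Add(11, 3), Add(c, 3)), -18), Function('f')(-4)) = Mul(Mul(Mul(Add(11, 3), Add(4, 3)), -18), Mul(-4, Add(-1, -4))) = Mul(Mul(Mul(14, 7), -18), Mul(-4, -5)) = Mul(Mul(98, -18), 20) = Mul(-1764, 20) = -35280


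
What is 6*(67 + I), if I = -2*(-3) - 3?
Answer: 420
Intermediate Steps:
I = 3 (I = 6 - 3 = 3)
6*(67 + I) = 6*(67 + 3) = 6*70 = 420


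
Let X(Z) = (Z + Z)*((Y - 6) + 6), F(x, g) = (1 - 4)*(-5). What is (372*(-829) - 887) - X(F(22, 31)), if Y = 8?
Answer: -309515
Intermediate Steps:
F(x, g) = 15 (F(x, g) = -3*(-5) = 15)
X(Z) = 16*Z (X(Z) = (Z + Z)*((8 - 6) + 6) = (2*Z)*(2 + 6) = (2*Z)*8 = 16*Z)
(372*(-829) - 887) - X(F(22, 31)) = (372*(-829) - 887) - 16*15 = (-308388 - 887) - 1*240 = -309275 - 240 = -309515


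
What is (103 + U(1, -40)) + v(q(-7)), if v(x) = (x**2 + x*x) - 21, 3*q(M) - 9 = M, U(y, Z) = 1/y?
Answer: 755/9 ≈ 83.889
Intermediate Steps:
q(M) = 3 + M/3
v(x) = -21 + 2*x**2 (v(x) = (x**2 + x**2) - 21 = 2*x**2 - 21 = -21 + 2*x**2)
(103 + U(1, -40)) + v(q(-7)) = (103 + 1/1) + (-21 + 2*(3 + (1/3)*(-7))**2) = (103 + 1) + (-21 + 2*(3 - 7/3)**2) = 104 + (-21 + 2*(2/3)**2) = 104 + (-21 + 2*(4/9)) = 104 + (-21 + 8/9) = 104 - 181/9 = 755/9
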